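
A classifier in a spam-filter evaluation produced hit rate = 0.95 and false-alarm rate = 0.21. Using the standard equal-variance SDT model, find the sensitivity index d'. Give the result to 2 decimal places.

d' = 2.45

z(H) = 1.6449
z(FA) = -0.8064
d' = z(H) − z(FA) = 1.6449 − (-0.8064) = 2.4513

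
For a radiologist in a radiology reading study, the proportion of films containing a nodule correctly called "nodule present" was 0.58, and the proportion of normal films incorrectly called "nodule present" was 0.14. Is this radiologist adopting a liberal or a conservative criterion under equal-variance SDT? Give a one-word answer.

conservative

z(H) = 0.202, z(FA) = -1.080
c = −½·(z(H) + z(FA)) = 0.439
c > 0 → conservative criterion (biased toward responding “no”).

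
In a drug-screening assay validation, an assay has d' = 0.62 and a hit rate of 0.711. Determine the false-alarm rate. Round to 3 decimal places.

z(hit rate) = z(0.711) = 0.5563
z(FA) = z(H) − d' = 0.5563 − 0.62 = -0.0637
false-alarm rate = Φ(-0.0637) = 0.4746

false-alarm rate = 0.475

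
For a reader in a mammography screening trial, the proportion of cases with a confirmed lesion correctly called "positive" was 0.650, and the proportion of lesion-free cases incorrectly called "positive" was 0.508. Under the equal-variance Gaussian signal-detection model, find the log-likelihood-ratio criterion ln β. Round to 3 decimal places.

ln β = -0.074

Φ⁻¹(H) = Φ⁻¹(0.650) = 0.3853
Φ⁻¹(FA) = Φ⁻¹(0.508) = 0.0201
ln β = −½·[z(H)² − z(FA)²] = −0.5 × (0.1485 − 0.0004) = -0.07405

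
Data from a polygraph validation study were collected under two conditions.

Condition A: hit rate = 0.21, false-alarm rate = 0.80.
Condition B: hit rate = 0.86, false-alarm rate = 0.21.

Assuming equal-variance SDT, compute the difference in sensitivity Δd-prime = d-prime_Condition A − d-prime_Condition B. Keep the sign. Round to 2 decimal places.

Condition A: z(0.21) = -0.806, z(0.80) = 0.842, d' = -1.648
Condition B: z(0.86) = 1.080, z(0.21) = -0.806, d' = 1.886
Δd' = d'_Condition A − d'_Condition B = -1.648 − 1.886 = -3.534
Condition B has the higher sensitivity.

Δd-prime = -3.53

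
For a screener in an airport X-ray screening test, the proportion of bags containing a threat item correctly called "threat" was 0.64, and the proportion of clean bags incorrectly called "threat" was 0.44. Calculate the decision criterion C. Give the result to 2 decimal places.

z(H) = z(0.64) = 0.3585
z(FA) = z(0.44) = -0.1510
c = −½·[z(H) + z(FA)] = −0.5 × (0.3585 + (-0.1510)) = -0.10375

C = -0.10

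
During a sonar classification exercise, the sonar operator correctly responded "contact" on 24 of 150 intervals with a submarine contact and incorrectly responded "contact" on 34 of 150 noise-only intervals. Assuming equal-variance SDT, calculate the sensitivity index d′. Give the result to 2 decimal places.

H = 24/150 = 0.1600
FA = 34/150 = 0.2267
z(H) = z(0.1600) = -0.9945
z(FA) = z(0.2267) = -0.7498
d' = z(H) − z(FA) = -0.9945 − (-0.7498) = -0.2447

d′ = -0.24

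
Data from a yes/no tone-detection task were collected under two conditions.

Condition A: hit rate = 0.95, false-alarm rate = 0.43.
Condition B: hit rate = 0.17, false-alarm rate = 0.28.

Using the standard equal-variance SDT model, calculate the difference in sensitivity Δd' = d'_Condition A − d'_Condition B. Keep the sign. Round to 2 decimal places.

Condition A: z(0.95) = 1.645, z(0.43) = -0.176, d' = 1.821
Condition B: z(0.17) = -0.954, z(0.28) = -0.583, d' = -0.371
Δd' = d'_Condition A − d'_Condition B = 1.821 − (-0.371) = 2.192
Condition A has the higher sensitivity.

Δd' = 2.19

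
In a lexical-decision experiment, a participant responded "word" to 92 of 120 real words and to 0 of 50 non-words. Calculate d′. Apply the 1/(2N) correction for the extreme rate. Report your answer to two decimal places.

d′ = 3.05

The false-alarm rate is 0/50 = 0, so apply the 1/(2N) correction: FA → 1/(2·50) = 0.01000.
z(H) = z(0.76667) = 0.728
z(FA) = z(0.01000) = -2.326
d' = 0.728 − (-2.326) = 3.054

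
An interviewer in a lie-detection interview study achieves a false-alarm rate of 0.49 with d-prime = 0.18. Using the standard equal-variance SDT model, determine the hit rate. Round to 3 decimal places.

z(false-alarm rate) = z(0.49) = -0.0251
z(H) = z(FA) + d' = -0.0251 + 0.18 = 0.1549
hit rate = Φ(0.1549) = 0.5615

hit rate = 0.562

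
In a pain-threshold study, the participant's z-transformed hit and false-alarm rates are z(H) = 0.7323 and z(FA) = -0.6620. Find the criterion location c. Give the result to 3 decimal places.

c = −½·[z(H) + z(FA)] = −½·(0.7323 + (-0.6620)) = -0.03515

c = -0.035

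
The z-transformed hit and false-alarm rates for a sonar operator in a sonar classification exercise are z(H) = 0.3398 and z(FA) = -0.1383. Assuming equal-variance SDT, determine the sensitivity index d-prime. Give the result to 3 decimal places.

d-prime = 0.478

d' = z(H) − z(FA) = 0.3398 − (-0.1383) = 0.4781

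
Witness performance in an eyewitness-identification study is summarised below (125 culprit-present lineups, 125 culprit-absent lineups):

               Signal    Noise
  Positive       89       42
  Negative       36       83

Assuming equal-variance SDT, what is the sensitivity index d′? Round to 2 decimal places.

H = 89/125 = 0.7120
FA = 42/125 = 0.3360
z(0.7120) = 0.559, z(0.3360) = -0.423
d' = z(H) − z(FA) = 0.559 − (-0.423) = 0.982

d′ = 0.98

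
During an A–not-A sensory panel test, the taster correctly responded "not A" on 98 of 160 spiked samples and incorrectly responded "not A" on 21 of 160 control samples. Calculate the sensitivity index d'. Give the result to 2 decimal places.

H = 98/160 = 0.6125
FA = 21/160 = 0.1313
z(H) = z(0.6125) = 0.286
z(FA) = z(0.1313) = -1.120
d' = z(H) − z(FA) = 0.286 − (-1.120) = 1.406

d' = 1.41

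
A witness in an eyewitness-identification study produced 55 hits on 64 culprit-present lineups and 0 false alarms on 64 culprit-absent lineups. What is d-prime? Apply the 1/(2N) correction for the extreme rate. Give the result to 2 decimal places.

The false-alarm rate is 0/64 = 0, so apply the 1/(2N) correction: FA → 1/(2·64) = 0.00781.
z(H) = z(0.85938) = 1.078
z(FA) = z(0.00781) = -2.418
d' = 1.078 − (-2.418) = 3.496

d-prime = 3.50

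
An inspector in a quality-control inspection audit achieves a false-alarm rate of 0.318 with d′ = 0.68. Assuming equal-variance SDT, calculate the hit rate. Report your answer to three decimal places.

z(false-alarm rate) = z(0.318) = -0.4733
z(H) = z(FA) + d' = -0.4733 + 0.68 = 0.2067
hit rate = Φ(0.2067) = 0.5819

hit rate = 0.582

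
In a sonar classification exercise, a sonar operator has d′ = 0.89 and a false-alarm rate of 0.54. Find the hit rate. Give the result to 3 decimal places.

z(false-alarm rate) = z(0.54) = 0.1004
z(H) = z(FA) + d' = 0.1004 + 0.89 = 0.9904
hit rate = Φ(0.9904) = 0.8390

hit rate = 0.839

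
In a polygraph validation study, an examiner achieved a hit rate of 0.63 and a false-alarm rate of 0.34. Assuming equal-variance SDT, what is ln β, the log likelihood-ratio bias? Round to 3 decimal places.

ln β = 0.030

z(H) = z(0.63) = 0.3319
z(FA) = z(0.34) = -0.4125
ln β = −½·[z(H)² − z(FA)²] = −0.5 × (0.1102 − 0.1702) = 0.0300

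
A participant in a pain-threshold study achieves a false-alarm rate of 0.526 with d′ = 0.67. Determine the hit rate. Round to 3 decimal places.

z(false-alarm rate) = z(0.526) = 0.0652
z(H) = z(FA) + d' = 0.0652 + 0.67 = 0.7352
hit rate = Φ(0.7352) = 0.7689

hit rate = 0.769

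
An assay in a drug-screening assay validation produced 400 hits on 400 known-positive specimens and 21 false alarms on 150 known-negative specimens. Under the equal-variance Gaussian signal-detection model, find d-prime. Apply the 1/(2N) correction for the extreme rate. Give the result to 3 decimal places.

The hit rate is 400/400 = 1, so apply the 1/(2N) correction: H → 1 − 1/(2·400) = 0.99875.
z(H) = z(0.99875) = 3.0233
z(FA) = z(0.14000) = -1.0803
d' = 3.0233 − (-1.0803) = 4.1036

d-prime = 4.104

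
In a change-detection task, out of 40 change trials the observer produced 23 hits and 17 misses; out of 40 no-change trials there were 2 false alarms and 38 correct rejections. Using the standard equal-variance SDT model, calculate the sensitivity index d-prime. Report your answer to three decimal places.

d-prime = 1.834

H = 23/40 = 0.5750
FA = 2/40 = 0.0500
z(0.5750) = 0.1891, z(0.0500) = -1.6449
d' = z(H) − z(FA) = 0.1891 − (-1.6449) = 1.8340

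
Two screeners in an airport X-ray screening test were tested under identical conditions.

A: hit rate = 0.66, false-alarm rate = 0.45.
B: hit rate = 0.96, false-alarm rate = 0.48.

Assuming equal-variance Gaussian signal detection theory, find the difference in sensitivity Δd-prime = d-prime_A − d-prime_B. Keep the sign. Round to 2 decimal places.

Δd-prime = -1.26

A: z(0.66) = 0.412, z(0.45) = -0.126, d' = 0.538
B: z(0.96) = 1.751, z(0.48) = -0.050, d' = 1.801
Δd' = d'_A − d'_B = 0.538 − 1.801 = -1.263
B has the higher sensitivity.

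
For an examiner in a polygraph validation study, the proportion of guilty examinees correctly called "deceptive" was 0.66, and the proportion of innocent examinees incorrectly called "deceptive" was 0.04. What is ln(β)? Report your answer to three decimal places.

z(H) = 0.4125
z(FA) = -1.7507
ln β = −½·[z(H)² − z(FA)²] = −0.5 × (0.1702 − 3.0650) = 1.4474

ln β = 1.447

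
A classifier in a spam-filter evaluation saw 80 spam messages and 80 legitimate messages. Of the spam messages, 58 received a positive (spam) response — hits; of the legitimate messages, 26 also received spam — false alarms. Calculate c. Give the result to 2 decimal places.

c = -0.07

H = 58/80 = 0.7250
FA = 26/80 = 0.3250
z(0.7250) = 0.598, z(0.3250) = -0.454
c = −½·[z(H) + z(FA)] = −0.5 × (0.598 + (-0.454)) = -0.072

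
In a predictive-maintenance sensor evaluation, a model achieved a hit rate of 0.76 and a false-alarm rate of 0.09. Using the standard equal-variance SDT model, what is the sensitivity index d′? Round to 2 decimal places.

d′ = 2.05

z(H) = 0.706
z(FA) = -1.341
d' = z(H) − z(FA) = 0.706 − (-1.341) = 2.047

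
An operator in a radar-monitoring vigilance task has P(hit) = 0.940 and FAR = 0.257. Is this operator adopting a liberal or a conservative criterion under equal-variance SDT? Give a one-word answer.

liberal

z(H) = 1.555, z(FA) = -0.653
c = −½·(z(H) + z(FA)) = -0.451
c < 0 → liberal criterion (biased toward responding “yes”).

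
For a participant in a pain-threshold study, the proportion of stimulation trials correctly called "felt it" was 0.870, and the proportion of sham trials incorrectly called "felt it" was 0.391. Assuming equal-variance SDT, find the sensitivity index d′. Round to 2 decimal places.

d′ = 1.40

z(H) = 1.126
z(FA) = -0.277
d' = z(H) − z(FA) = 1.126 − (-0.277) = 1.403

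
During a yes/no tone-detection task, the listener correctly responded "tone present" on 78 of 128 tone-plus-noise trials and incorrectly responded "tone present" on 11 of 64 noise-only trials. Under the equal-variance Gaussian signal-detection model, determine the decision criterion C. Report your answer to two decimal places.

H = 78/128 = 0.6094
FA = 11/64 = 0.1719
Φ⁻¹(H) = Φ⁻¹(0.6094) = 0.2778
Φ⁻¹(FA) = Φ⁻¹(0.1719) = -0.9467
c = −½·[z(H) + z(FA)] = −0.5 × (0.2778 + (-0.9467)) = 0.33445

C = 0.33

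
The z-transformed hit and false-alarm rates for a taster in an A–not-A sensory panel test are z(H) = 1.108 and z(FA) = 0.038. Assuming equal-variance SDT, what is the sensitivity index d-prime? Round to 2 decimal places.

d' = z(H) − z(FA) = 1.108 − 0.038 = 1.070

d-prime = 1.07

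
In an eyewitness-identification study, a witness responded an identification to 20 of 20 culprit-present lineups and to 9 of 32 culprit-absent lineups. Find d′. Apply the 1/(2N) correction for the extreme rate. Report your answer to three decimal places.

d′ = 2.539

The hit rate is 20/20 = 1, so apply the 1/(2N) correction: H → 1 − 1/(2·20) = 0.97500.
z(H) = z(0.97500) = 1.9600
z(FA) = z(0.28125) = -0.5791
d' = 1.9600 − (-0.5791) = 2.5391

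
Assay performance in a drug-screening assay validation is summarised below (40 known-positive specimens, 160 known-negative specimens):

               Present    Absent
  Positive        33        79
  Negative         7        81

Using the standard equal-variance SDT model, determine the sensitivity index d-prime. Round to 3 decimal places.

d-prime = 0.950

H = 33/40 = 0.8250
FA = 79/160 = 0.4938
z(H) = 0.9346
z(FA) = -0.0155
d' = z(H) − z(FA) = 0.9346 − (-0.0155) = 0.9501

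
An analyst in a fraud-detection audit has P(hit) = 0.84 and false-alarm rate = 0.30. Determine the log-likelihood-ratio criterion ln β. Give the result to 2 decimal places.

ln β = -0.36

z(0.84) = 0.994, z(0.30) = -0.524
ln β = −½·[z(H)² − z(FA)²] = −0.5 × (0.988 − 0.275) = -0.3565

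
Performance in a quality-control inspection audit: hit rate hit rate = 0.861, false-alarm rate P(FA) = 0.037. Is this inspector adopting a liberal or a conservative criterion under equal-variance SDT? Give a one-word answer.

z(H) = 1.085, z(FA) = -1.787
c = −½·(z(H) + z(FA)) = 0.351
c > 0 → conservative criterion (biased toward responding “no”).

conservative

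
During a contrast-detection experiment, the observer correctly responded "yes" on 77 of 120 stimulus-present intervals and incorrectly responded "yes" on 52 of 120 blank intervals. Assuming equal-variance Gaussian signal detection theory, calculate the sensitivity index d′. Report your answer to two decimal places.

H = 77/120 = 0.6417
FA = 52/120 = 0.4333
z(H) = 0.3630
z(FA) = -0.1680
d' = z(H) − z(FA) = 0.3630 − (-0.1680) = 0.5310

d′ = 0.53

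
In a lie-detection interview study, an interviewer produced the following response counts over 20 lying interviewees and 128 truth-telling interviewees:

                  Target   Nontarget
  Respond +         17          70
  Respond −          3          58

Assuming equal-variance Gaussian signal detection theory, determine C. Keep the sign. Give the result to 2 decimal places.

H = 17/20 = 0.8500
FA = 70/128 = 0.5469
z(H) = z(0.8500) = 1.0364
z(FA) = z(0.5469) = 0.1178
c = −½·[z(H) + z(FA)] = −0.5 × (1.0364 + 0.1178) = -0.5771

C = -0.58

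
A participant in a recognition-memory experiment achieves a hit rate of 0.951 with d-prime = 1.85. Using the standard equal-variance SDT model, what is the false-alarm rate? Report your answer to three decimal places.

z(hit rate) = z(0.951) = 1.6546
z(FA) = z(H) − d' = 1.6546 − 1.85 = -0.1954
false-alarm rate = Φ(-0.1954) = 0.4225

false-alarm rate = 0.423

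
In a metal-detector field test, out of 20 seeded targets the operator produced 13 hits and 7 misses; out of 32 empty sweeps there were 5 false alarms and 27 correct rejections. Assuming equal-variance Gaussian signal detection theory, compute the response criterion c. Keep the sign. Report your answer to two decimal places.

c = 0.31

H = 13/20 = 0.6500
FA = 5/32 = 0.1562
z(0.6500) = 0.385, z(0.1562) = -1.010
c = −½·[z(H) + z(FA)] = −0.5 × (0.385 + (-1.010)) = 0.3125
c > 0: the operator has a conservative response bias.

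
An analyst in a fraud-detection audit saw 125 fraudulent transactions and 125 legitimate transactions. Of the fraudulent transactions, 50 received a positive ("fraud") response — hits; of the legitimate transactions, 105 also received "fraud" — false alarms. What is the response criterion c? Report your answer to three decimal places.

H = 50/125 = 0.4000
FA = 105/125 = 0.8400
z(H) = z(0.4000) = -0.2533
z(FA) = z(0.8400) = 0.9945
c = −½·[z(H) + z(FA)] = −0.5 × (-0.2533 + 0.9945) = -0.3706
c < 0: the analyst has a liberal response bias.

c = -0.371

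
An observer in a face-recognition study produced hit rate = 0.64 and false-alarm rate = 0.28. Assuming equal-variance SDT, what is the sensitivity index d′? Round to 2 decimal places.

d′ = 0.94

z(0.64) = 0.3585, z(0.28) = -0.5828
d' = z(H) − z(FA) = 0.3585 − (-0.5828) = 0.9413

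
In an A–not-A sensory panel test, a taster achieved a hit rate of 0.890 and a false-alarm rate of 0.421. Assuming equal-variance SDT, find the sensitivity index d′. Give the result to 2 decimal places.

d′ = 1.43

z(H) = 1.227
z(FA) = -0.199
d' = z(H) − z(FA) = 1.227 − (-0.199) = 1.426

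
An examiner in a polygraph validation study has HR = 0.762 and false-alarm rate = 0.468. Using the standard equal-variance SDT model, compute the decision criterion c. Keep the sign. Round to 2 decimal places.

c = -0.32

z(H) = z(0.762) = 0.7128
z(FA) = z(0.468) = -0.0803
c = −½·[z(H) + z(FA)] = −0.5 × (0.7128 + (-0.0803)) = -0.31625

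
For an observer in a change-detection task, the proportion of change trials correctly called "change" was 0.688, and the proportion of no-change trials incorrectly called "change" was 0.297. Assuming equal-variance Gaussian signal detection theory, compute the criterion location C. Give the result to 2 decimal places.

C = 0.02

Φ⁻¹(H) = 0.4902
Φ⁻¹(FA) = -0.5330
c = −½·[z(H) + z(FA)] = −0.5 × (0.4902 + (-0.5330)) = 0.0214
c > 0: the observer has a conservative response bias.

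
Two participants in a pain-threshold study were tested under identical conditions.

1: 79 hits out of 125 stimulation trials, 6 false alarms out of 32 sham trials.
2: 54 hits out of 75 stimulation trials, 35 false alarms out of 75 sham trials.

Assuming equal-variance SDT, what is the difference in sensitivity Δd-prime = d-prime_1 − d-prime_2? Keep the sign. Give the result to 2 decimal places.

Δd-prime = 0.56

1: z(0.6320) = 0.337, z(0.1875) = -0.887, d' = 1.224
2: z(0.7200) = 0.583, z(0.4667) = -0.084, d' = 0.667
Δd' = d'_1 − d'_2 = 1.224 − 0.667 = 0.557
1 has the higher sensitivity.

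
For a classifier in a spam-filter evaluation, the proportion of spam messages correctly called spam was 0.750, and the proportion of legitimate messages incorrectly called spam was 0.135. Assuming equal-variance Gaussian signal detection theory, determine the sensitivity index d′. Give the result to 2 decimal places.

Φ⁻¹(0.750) = 0.6745, Φ⁻¹(0.135) = -1.1031
d' = z(H) − z(FA) = 0.6745 − (-1.1031) = 1.7776

d′ = 1.78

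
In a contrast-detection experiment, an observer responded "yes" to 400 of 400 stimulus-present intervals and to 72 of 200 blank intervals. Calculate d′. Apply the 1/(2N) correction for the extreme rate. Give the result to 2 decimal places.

The hit rate is 400/400 = 1, so apply the 1/(2N) correction: H → 1 − 1/(2·400) = 0.99875.
z(H) = z(0.99875) = 3.023
z(FA) = z(0.36000) = -0.358
d' = 3.023 − (-0.358) = 3.381

d′ = 3.38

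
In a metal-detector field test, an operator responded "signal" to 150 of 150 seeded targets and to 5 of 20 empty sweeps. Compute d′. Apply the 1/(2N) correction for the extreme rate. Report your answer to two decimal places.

d′ = 3.39

The hit rate is 150/150 = 1, so apply the 1/(2N) correction: H → 1 − 1/(2·150) = 0.99667.
z(H) = z(0.99667) = 2.713
z(FA) = z(0.25000) = -0.674
d' = 2.713 − (-0.674) = 3.387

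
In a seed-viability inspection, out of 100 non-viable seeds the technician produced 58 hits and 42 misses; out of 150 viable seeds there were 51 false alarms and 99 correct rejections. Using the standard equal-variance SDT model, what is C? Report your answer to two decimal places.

C = 0.11

H = 58/100 = 0.5800
FA = 51/150 = 0.3400
Φ⁻¹(0.5800) = 0.2019, Φ⁻¹(0.3400) = -0.4125
c = −½·[z(H) + z(FA)] = −0.5 × (0.2019 + (-0.4125)) = 0.1053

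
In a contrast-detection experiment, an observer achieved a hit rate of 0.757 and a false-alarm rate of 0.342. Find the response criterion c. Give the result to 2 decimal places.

c = -0.14

z(0.757) = 0.6967, z(0.342) = -0.4070
c = −½·[z(H) + z(FA)] = −0.5 × (0.6967 + (-0.4070)) = -0.14485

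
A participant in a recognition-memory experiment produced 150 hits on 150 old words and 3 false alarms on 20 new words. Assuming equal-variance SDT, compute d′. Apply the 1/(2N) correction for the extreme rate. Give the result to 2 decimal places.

d′ = 3.75

The hit rate is 150/150 = 1, so apply the 1/(2N) correction: H → 1 − 1/(2·150) = 0.99667.
z(H) = z(0.99667) = 2.713
z(FA) = z(0.15000) = -1.036
d' = 2.713 − (-1.036) = 3.749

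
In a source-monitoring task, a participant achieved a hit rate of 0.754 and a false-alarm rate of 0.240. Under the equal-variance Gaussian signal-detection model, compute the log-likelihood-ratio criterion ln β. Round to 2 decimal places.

Φ⁻¹(0.754) = 0.687, Φ⁻¹(0.240) = -0.706
ln β = −½·[z(H)² − z(FA)²] = −0.5 × (0.472 − 0.498) = 0.013

ln β = 0.01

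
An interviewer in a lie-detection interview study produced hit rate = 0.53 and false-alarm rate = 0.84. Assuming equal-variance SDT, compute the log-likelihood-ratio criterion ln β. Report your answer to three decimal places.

z(H) = z(0.53) = 0.0753
z(FA) = z(0.84) = 0.9945
ln β = −½·[z(H)² − z(FA)²] = −0.5 × (0.0057 − 0.9890) = 0.49165

ln β = 0.492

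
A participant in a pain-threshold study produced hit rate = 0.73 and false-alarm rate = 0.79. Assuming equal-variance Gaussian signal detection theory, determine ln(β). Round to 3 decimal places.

ln β = 0.137

z(H) = 0.6128
z(FA) = 0.8064
ln β = −½·[z(H)² − z(FA)²] = −0.5 × (0.3755 − 0.6503) = 0.1374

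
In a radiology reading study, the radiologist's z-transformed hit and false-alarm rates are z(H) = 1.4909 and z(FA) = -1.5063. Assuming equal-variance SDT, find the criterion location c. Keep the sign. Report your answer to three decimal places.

c = −½·[z(H) + z(FA)] = −½·(1.4909 + (-1.5063)) = 0.0077
c > 0: the radiologist has a conservative response bias.

c = 0.008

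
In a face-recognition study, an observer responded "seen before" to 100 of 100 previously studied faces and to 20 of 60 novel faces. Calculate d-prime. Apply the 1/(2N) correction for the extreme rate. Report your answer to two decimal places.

The hit rate is 100/100 = 1, so apply the 1/(2N) correction: H → 1 − 1/(2·100) = 0.99500.
z(H) = z(0.99500) = 2.576
z(FA) = z(0.33333) = -0.431
d' = 2.576 − (-0.431) = 3.007

d-prime = 3.01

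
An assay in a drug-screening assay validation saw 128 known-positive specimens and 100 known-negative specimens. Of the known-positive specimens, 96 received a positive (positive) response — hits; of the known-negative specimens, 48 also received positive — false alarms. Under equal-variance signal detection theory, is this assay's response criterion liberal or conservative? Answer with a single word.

liberal

z(H) = 0.674, z(FA) = -0.050
c = −½·(z(H) + z(FA)) = -0.312
c < 0 → liberal criterion (biased toward responding “yes”).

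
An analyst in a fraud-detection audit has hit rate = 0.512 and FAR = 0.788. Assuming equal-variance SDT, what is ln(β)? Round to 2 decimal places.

z(0.512) = 0.030, z(0.788) = 0.800
ln β = −½·[z(H)² − z(FA)²] = −0.5 × (0.001 − 0.640) = 0.3195

ln β = 0.32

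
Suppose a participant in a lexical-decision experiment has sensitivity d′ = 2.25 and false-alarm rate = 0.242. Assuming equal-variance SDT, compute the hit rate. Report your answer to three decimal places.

z(false-alarm rate) = z(0.242) = -0.6999
z(H) = z(FA) + d' = -0.6999 + 2.25 = 1.5501
hit rate = Φ(1.5501) = 0.9394

hit rate = 0.939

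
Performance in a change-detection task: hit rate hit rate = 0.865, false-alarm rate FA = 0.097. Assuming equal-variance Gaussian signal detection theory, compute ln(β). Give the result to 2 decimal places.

z(H) = z(0.865) = 1.103
z(FA) = z(0.097) = -1.299
ln β = −½·[z(H)² − z(FA)²] = −0.5 × (1.217 − 1.687) = 0.235

ln β = 0.24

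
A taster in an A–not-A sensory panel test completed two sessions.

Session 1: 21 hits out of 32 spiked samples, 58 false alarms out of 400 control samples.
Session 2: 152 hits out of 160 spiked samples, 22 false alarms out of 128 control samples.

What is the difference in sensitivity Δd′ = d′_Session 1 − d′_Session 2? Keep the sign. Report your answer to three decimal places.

Session 1: z(0.6562) = 0.4021, z(0.1450) = -1.0581, d' = 1.4602
Session 2: z(0.9500) = 1.6449, z(0.1719) = -0.9467, d' = 2.5916
Δd' = d'_Session 1 − d'_Session 2 = 1.4602 − 2.5916 = -1.1314
Session 2 has the higher sensitivity.

Δd′ = -1.131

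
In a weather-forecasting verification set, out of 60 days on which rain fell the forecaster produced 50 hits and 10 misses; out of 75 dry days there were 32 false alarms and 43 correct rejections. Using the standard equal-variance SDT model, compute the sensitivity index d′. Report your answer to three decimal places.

d′ = 1.152

H = 50/60 = 0.8333
FA = 32/75 = 0.4267
Φ⁻¹(0.8333) = 0.9673, Φ⁻¹(0.4267) = -0.1848
d' = z(H) − z(FA) = 0.9673 − (-0.1848) = 1.1521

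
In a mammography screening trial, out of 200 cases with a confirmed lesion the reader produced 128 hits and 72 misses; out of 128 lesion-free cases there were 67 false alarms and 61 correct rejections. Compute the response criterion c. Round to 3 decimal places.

c = -0.209

H = 128/200 = 0.6400
FA = 67/128 = 0.5234
Φ⁻¹(H) = Φ⁻¹(0.6400) = 0.3585
Φ⁻¹(FA) = Φ⁻¹(0.5234) = 0.0587
c = −½·[z(H) + z(FA)] = −0.5 × (0.3585 + 0.0587) = -0.2086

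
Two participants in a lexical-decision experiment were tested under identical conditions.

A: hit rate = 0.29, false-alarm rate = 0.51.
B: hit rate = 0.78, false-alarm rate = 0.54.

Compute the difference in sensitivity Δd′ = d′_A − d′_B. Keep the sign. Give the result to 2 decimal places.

Δd′ = -1.25

A: z(0.29) = -0.553, z(0.51) = 0.025, d' = -0.578
B: z(0.78) = 0.772, z(0.54) = 0.100, d' = 0.672
Δd' = d'_A − d'_B = -0.578 − 0.672 = -1.250
B has the higher sensitivity.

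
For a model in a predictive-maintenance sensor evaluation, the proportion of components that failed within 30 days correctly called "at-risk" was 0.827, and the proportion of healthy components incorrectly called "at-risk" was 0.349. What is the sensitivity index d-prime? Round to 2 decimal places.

z(H) = z(0.827) = 0.942
z(FA) = z(0.349) = -0.388
d' = z(H) − z(FA) = 0.942 − (-0.388) = 1.330

d-prime = 1.33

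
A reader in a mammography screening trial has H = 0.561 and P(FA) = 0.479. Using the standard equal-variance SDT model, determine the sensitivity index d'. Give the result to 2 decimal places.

z(H) = 0.1535
z(FA) = -0.0527
d' = z(H) − z(FA) = 0.1535 − (-0.0527) = 0.2062

d' = 0.21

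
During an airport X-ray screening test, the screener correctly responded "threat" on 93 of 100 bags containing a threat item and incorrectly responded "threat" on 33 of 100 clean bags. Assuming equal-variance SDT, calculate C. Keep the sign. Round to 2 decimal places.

H = 93/100 = 0.9300
FA = 33/100 = 0.3300
z(H) = 1.476
z(FA) = -0.440
c = −½·[z(H) + z(FA)] = −0.5 × (1.476 + (-0.440)) = -0.518
c < 0: the screener has a liberal response bias.

C = -0.52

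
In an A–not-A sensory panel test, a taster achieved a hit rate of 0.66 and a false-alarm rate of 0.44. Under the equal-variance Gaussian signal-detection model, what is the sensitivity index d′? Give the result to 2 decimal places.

d′ = 0.56

z(H) = z(0.66) = 0.412
z(FA) = z(0.44) = -0.151
d' = z(H) − z(FA) = 0.412 − (-0.151) = 0.563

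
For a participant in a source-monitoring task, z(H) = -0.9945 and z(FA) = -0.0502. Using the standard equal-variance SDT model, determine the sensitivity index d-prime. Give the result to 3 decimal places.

d-prime = -0.944

d' = z(H) − z(FA) = -0.9945 − (-0.0502) = -0.9443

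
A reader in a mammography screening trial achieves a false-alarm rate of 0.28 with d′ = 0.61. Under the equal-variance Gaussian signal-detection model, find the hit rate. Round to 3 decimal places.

hit rate = 0.511

z(false-alarm rate) = z(0.28) = -0.5828
z(H) = z(FA) + d' = -0.5828 + 0.61 = 0.0272
hit rate = Φ(0.0272) = 0.5108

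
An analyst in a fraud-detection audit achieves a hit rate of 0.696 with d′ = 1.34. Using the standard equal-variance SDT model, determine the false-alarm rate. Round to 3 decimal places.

z(hit rate) = z(0.696) = 0.5129
z(FA) = z(H) − d' = 0.5129 − 1.34 = -0.8271
false-alarm rate = Φ(-0.8271) = 0.2041

false-alarm rate = 0.204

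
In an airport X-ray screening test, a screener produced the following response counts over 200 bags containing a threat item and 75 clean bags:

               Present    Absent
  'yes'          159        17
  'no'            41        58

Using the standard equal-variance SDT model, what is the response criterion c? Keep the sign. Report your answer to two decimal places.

H = 159/200 = 0.7950
FA = 17/75 = 0.2267
z(H) = z(0.7950) = 0.824
z(FA) = z(0.2267) = -0.750
c = −½·[z(H) + z(FA)] = −0.5 × (0.824 + (-0.750)) = -0.037

c = -0.04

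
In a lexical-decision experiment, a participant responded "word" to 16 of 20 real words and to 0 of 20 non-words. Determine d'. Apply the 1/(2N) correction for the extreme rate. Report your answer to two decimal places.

d' = 2.80

The false-alarm rate is 0/20 = 0, so apply the 1/(2N) correction: FA → 1/(2·20) = 0.02500.
z(H) = z(0.80000) = 0.842
z(FA) = z(0.02500) = -1.960
d' = 0.842 − (-1.960) = 2.802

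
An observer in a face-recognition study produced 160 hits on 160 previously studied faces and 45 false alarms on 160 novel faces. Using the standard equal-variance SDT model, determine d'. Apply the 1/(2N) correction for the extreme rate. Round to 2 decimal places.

The hit rate is 160/160 = 1, so apply the 1/(2N) correction: H → 1 − 1/(2·160) = 0.99687.
z(H) = z(0.99687) = 2.734
z(FA) = z(0.28125) = -0.579
d' = 2.734 − (-0.579) = 3.313

d' = 3.31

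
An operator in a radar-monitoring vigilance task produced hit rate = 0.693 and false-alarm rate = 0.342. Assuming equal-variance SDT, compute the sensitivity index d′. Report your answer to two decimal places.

d′ = 0.91

Φ⁻¹(H) = Φ⁻¹(0.693) = 0.5044
Φ⁻¹(FA) = Φ⁻¹(0.342) = -0.4070
d' = z(H) − z(FA) = 0.5044 − (-0.4070) = 0.9114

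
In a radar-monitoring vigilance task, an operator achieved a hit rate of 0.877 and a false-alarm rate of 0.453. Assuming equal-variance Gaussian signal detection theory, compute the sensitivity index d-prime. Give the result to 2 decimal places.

d-prime = 1.28

z(H) = 1.1601
z(FA) = -0.1181
d' = z(H) − z(FA) = 1.1601 − (-0.1181) = 1.2782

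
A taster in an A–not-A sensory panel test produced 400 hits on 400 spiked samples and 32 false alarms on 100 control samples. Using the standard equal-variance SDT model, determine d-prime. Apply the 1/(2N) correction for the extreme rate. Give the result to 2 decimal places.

The hit rate is 400/400 = 1, so apply the 1/(2N) correction: H → 1 − 1/(2·400) = 0.99875.
z(H) = z(0.99875) = 3.023
z(FA) = z(0.32000) = -0.468
d' = 3.023 − (-0.468) = 3.491

d-prime = 3.49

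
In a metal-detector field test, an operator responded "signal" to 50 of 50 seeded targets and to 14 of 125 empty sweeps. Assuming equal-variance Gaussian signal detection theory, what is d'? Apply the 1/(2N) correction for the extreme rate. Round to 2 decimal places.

d' = 3.54

The hit rate is 50/50 = 1, so apply the 1/(2N) correction: H → 1 − 1/(2·50) = 0.99000.
z(H) = z(0.99000) = 2.326
z(FA) = z(0.11200) = -1.216
d' = 2.326 − (-1.216) = 3.542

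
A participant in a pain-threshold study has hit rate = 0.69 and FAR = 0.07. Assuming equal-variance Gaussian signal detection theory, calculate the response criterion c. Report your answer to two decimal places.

Φ⁻¹(H) = 0.496
Φ⁻¹(FA) = -1.476
c = −½·[z(H) + z(FA)] = −0.5 × (0.496 + (-1.476)) = 0.490
c > 0: the participant has a conservative response bias.

c = 0.49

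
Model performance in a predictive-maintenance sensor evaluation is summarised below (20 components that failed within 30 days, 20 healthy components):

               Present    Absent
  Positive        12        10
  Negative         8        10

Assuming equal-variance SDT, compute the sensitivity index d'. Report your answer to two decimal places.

H = 12/20 = 0.6000
FA = 10/20 = 0.5000
Φ⁻¹(H) = Φ⁻¹(0.6000) = 0.253
Φ⁻¹(FA) = Φ⁻¹(0.5000) = 0.000
d' = z(H) − z(FA) = 0.253 − 0.000 = 0.253

d' = 0.25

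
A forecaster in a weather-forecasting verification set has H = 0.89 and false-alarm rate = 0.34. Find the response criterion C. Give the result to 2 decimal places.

C = -0.41

Φ⁻¹(H) = Φ⁻¹(0.89) = 1.227
Φ⁻¹(FA) = Φ⁻¹(0.34) = -0.412
c = −½·[z(H) + z(FA)] = −0.5 × (1.227 + (-0.412)) = -0.4075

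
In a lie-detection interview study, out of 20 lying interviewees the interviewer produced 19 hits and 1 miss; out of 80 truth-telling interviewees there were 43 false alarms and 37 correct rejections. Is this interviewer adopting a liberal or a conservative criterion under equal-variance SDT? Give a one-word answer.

liberal

z(H) = 1.645, z(FA) = 0.094
c = −½·(z(H) + z(FA)) = -0.8695
c < 0 → liberal criterion (biased toward responding “yes”).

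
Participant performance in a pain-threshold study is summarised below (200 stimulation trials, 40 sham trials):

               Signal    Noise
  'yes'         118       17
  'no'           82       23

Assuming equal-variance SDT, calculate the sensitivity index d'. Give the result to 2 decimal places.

H = 118/200 = 0.5900
FA = 17/40 = 0.4250
z(H) = z(0.5900) = 0.228
z(FA) = z(0.4250) = -0.189
d' = z(H) − z(FA) = 0.228 − (-0.189) = 0.417

d' = 0.42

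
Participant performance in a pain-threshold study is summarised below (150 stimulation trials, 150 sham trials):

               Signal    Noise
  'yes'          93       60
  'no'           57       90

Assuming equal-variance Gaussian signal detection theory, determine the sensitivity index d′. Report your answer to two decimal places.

H = 93/150 = 0.6200
FA = 60/150 = 0.4000
z(0.6200) = 0.3055, z(0.4000) = -0.2533
d' = z(H) − z(FA) = 0.3055 − (-0.2533) = 0.5588

d′ = 0.56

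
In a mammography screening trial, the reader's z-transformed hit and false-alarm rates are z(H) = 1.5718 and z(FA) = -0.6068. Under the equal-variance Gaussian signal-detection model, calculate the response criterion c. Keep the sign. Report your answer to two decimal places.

c = -0.48

c = −½·[z(H) + z(FA)] = −½·(1.5718 + (-0.6068)) = -0.4825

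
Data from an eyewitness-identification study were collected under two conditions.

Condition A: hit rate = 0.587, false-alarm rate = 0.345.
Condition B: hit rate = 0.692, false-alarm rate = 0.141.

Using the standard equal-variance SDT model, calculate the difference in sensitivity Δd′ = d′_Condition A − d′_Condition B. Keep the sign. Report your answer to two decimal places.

Condition A: z(0.587) = 0.220, z(0.345) = -0.399, d' = 0.619
Condition B: z(0.692) = 0.502, z(0.141) = -1.076, d' = 1.578
Δd' = d'_Condition A − d'_Condition B = 0.619 − 1.578 = -0.959
Condition B has the higher sensitivity.

Δd′ = -0.96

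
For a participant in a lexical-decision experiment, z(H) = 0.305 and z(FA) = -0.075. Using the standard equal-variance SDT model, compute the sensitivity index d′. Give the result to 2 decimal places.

d′ = 0.38

d' = z(H) − z(FA) = 0.305 − (-0.075) = 0.380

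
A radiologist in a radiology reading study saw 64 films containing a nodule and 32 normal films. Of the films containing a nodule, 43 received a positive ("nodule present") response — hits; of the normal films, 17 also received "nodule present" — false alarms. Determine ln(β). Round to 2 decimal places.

ln β = -0.10

H = 43/64 = 0.6719
FA = 17/32 = 0.5312
z(H) = z(0.6719) = 0.445
z(FA) = z(0.5312) = 0.078
ln β = −½·[z(H)² − z(FA)²] = −0.5 × (0.198 − 0.006) = -0.096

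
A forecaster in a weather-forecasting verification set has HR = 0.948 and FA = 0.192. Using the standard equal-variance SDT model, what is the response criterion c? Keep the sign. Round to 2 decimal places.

c = -0.38

z(H) = z(0.948) = 1.6258
z(FA) = z(0.192) = -0.8705
c = −½·[z(H) + z(FA)] = −0.5 × (1.6258 + (-0.8705)) = -0.37765
c < 0: the forecaster has a liberal response bias.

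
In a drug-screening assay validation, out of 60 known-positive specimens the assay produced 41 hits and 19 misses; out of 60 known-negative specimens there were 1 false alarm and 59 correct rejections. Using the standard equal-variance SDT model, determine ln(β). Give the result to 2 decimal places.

ln β = 2.15

H = 41/60 = 0.6833
FA = 1/60 = 0.0167
z(0.6833) = 0.477, z(0.0167) = -2.127
ln β = −½·[z(H)² − z(FA)²] = −0.5 × (0.228 − 4.524) = 2.148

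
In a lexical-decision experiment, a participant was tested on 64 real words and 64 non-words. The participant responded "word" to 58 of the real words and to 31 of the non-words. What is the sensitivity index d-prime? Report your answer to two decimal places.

d-prime = 1.36

H = 58/64 = 0.9062
FA = 31/64 = 0.4844
z(H) = z(0.9062) = 1.3177
z(FA) = z(0.4844) = -0.0391
d' = z(H) − z(FA) = 1.3177 − (-0.0391) = 1.3568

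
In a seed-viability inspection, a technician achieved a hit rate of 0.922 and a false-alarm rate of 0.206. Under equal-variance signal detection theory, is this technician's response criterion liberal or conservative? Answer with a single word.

z(H) = 1.419, z(FA) = -0.820
c = −½·(z(H) + z(FA)) = -0.2995
c < 0 → liberal criterion (biased toward responding “yes”).

liberal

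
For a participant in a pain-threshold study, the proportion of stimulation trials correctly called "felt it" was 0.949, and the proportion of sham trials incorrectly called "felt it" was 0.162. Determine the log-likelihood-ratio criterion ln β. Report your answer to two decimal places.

ln β = -0.85

z(H) = 1.635
z(FA) = -0.986
ln β = −½·[z(H)² − z(FA)²] = −0.5 × (2.673 − 0.972) = -0.8505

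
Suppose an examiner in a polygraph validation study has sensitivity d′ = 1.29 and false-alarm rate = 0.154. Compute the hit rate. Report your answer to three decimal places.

hit rate = 0.607

z(false-alarm rate) = z(0.154) = -1.0194
z(H) = z(FA) + d' = -1.0194 + 1.29 = 0.2706
hit rate = Φ(0.2706) = 0.6067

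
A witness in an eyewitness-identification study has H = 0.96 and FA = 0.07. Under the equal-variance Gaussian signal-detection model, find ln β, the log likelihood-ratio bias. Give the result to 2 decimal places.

ln β = -0.44

Φ⁻¹(H) = 1.751
Φ⁻¹(FA) = -1.476
ln β = −½·[z(H)² − z(FA)²] = −0.5 × (3.066 − 2.179) = -0.4435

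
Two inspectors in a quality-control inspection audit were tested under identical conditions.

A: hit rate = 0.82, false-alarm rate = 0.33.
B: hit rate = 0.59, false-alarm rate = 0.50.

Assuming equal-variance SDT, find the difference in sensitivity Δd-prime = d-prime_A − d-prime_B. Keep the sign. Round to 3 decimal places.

Δd-prime = 1.128

A: z(0.82) = 0.9154, z(0.33) = -0.4399, d' = 1.3553
B: z(0.59) = 0.2275, z(0.50) = 0.0000, d' = 0.2275
Δd' = d'_A − d'_B = 1.3553 − 0.2275 = 1.1278
A has the higher sensitivity.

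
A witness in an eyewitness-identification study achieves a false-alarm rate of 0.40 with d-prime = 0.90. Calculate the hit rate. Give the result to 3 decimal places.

hit rate = 0.741

z(false-alarm rate) = z(0.40) = -0.2533
z(H) = z(FA) + d' = -0.2533 + 0.90 = 0.6467
hit rate = Φ(0.6467) = 0.7411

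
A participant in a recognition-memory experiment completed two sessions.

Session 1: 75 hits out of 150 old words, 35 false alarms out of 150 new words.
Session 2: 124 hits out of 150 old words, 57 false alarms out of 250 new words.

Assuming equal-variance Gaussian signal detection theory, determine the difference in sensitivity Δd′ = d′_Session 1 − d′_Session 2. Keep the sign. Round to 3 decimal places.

Session 1: z(0.5000) = 0.0000, z(0.2333) = -0.7280, d' = 0.7280
Session 2: z(0.8267) = 0.9412, z(0.2280) = -0.7454, d' = 1.6866
Δd' = d'_Session 1 − d'_Session 2 = 0.7280 − 1.6866 = -0.9586
Session 2 has the higher sensitivity.

Δd′ = -0.959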